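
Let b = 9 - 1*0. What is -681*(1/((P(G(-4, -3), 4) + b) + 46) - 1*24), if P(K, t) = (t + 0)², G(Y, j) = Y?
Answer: 1159743/71 ≈ 16334.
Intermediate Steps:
P(K, t) = t²
b = 9 (b = 9 + 0 = 9)
-681*(1/((P(G(-4, -3), 4) + b) + 46) - 1*24) = -681*(1/((4² + 9) + 46) - 1*24) = -681*(1/((16 + 9) + 46) - 24) = -681*(1/(25 + 46) - 24) = -681*(1/71 - 24) = -681*(-1703/71) = 1159743/71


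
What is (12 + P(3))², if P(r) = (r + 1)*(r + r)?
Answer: 1296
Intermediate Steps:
P(r) = 2*r*(1 + r) (P(r) = (1 + r)*(2*r) = 2*r*(1 + r))
(12 + P(3))² = (12 + 2*3*(1 + 3))² = (12 + 2*3*4)² = (12 + 24)² = 36² = 1296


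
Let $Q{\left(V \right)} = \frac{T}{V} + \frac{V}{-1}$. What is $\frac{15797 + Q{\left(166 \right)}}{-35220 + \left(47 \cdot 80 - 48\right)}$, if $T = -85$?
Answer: $- \frac{2594661}{5230328} \approx -0.49608$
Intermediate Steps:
$Q{\left(V \right)} = - V - \frac{85}{V}$ ($Q{\left(V \right)} = - \frac{85}{V} + \frac{V}{-1} = - \frac{85}{V} + V \left(-1\right) = - \frac{85}{V} - V = - V - \frac{85}{V}$)
$\frac{15797 + Q{\left(166 \right)}}{-35220 + \left(47 \cdot 80 - 48\right)} = \frac{15797 - \left(166 + \frac{85}{166}\right)}{-35220 + \left(47 \cdot 80 - 48\right)} = \frac{15797 - \frac{27641}{166}}{-35220 + \left(3760 - 48\right)} = \frac{15797 - \frac{27641}{166}}{-35220 + 3712} = \frac{15797 - \frac{27641}{166}}{-31508} = \frac{2594661}{166} \left(- \frac{1}{31508}\right) = - \frac{2594661}{5230328}$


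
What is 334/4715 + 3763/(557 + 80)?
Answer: 17955303/3003455 ≈ 5.9782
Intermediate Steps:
334/4715 + 3763/(557 + 80) = 334*(1/4715) + 3763/637 = 334/4715 + 3763*(1/637) = 334/4715 + 3763/637 = 17955303/3003455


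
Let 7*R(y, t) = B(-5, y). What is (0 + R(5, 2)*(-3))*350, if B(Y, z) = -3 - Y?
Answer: -300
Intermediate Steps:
R(y, t) = 2/7 (R(y, t) = (-3 - 1*(-5))/7 = (-3 + 5)/7 = (⅐)*2 = 2/7)
(0 + R(5, 2)*(-3))*350 = (0 + (2/7)*(-3))*350 = (0 - 6/7)*350 = -6/7*350 = -300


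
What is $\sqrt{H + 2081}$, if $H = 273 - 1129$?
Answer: $35$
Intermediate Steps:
$H = -856$
$\sqrt{H + 2081} = \sqrt{-856 + 2081} = \sqrt{1225} = 35$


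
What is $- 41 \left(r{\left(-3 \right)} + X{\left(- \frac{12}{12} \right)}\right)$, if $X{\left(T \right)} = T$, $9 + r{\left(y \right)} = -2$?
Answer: $492$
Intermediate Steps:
$r{\left(y \right)} = -11$ ($r{\left(y \right)} = -9 - 2 = -11$)
$- 41 \left(r{\left(-3 \right)} + X{\left(- \frac{12}{12} \right)}\right) = - 41 \left(-11 - \frac{12}{12}\right) = - 41 \left(-11 - 1\right) = \left(-41\right) \left(-12\right) = 492$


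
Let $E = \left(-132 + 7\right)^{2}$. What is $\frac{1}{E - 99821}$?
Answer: $- \frac{1}{84196} \approx -1.1877 \cdot 10^{-5}$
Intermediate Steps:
$E = 15625$ ($E = \left(-125\right)^{2} = 15625$)
$\frac{1}{E - 99821} = \frac{1}{15625 - 99821} = \frac{1}{-84196} = - \frac{1}{84196}$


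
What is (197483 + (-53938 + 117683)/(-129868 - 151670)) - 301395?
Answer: -29255240401/281538 ≈ -1.0391e+5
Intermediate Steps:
(197483 + (-53938 + 117683)/(-129868 - 151670)) - 301395 = (197483 + 63745/(-281538)) - 301395 = (197483 + 63745*(-1/281538)) - 301395 = (197483 - 63745/281538) - 301395 = 55598905109/281538 - 301395 = -29255240401/281538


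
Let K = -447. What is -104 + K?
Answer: -551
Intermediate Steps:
-104 + K = -104 - 447 = -551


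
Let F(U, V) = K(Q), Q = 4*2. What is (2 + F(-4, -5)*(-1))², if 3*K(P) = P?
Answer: 4/9 ≈ 0.44444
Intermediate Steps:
Q = 8
K(P) = P/3
F(U, V) = 8/3 (F(U, V) = (⅓)*8 = 8/3)
(2 + F(-4, -5)*(-1))² = (2 + (8/3)*(-1))² = (2 - 8/3)² = (-⅔)² = 4/9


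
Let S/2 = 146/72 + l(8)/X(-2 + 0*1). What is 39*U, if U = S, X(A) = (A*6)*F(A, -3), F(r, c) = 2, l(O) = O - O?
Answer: 949/6 ≈ 158.17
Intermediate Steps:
l(O) = 0
X(A) = 12*A (X(A) = (A*6)*2 = (6*A)*2 = 12*A)
S = 73/18 (S = 2*(146/72 + 0/((12*(-2 + 0*1)))) = 2*(146*(1/72) + 0/((12*(-2 + 0)))) = 2*(73/36 + 0/((12*(-2)))) = 2*(73/36 + 0/(-24)) = 2*(73/36 + 0*(-1/24)) = 2*(73/36 + 0) = 2*(73/36) = 73/18 ≈ 4.0556)
U = 73/18 ≈ 4.0556
39*U = 39*(73/18) = 949/6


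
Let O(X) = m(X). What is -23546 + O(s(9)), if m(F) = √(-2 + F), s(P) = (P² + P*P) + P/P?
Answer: -23546 + √161 ≈ -23533.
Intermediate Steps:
s(P) = 1 + 2*P² (s(P) = (P² + P²) + 1 = 2*P² + 1 = 1 + 2*P²)
O(X) = √(-2 + X)
-23546 + O(s(9)) = -23546 + √(-2 + (1 + 2*9²)) = -23546 + √(-2 + (1 + 2*81)) = -23546 + √(-2 + (1 + 162)) = -23546 + √(-2 + 163) = -23546 + √161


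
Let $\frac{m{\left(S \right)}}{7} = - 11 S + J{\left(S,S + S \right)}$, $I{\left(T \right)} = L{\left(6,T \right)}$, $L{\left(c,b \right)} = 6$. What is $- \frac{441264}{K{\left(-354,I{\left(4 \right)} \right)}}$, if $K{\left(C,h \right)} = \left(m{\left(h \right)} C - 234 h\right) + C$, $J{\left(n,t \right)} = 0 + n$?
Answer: $- \frac{73544}{24487} \approx -3.0034$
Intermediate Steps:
$I{\left(T \right)} = 6$
$J{\left(n,t \right)} = n$
$m{\left(S \right)} = - 70 S$ ($m{\left(S \right)} = 7 \left(- 11 S + S\right) = 7 \left(- 10 S\right) = - 70 S$)
$K{\left(C,h \right)} = C - 234 h - 70 C h$ ($K{\left(C,h \right)} = \left(- 70 h C - 234 h\right) + C = \left(- 70 C h - 234 h\right) + C = \left(- 234 h - 70 C h\right) + C = C - 234 h - 70 C h$)
$- \frac{441264}{K{\left(-354,I{\left(4 \right)} \right)}} = - \frac{441264}{-354 - 1404 - \left(-24780\right) 6} = - \frac{441264}{-354 - 1404 + 148680} = - \frac{441264}{146922} = \left(-441264\right) \frac{1}{146922} = - \frac{73544}{24487}$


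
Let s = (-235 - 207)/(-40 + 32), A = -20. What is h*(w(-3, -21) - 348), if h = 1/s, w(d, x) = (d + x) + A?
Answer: -1568/221 ≈ -7.0950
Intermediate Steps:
s = 221/4 (s = -442/(-8) = -442*(-⅛) = 221/4 ≈ 55.250)
w(d, x) = -20 + d + x (w(d, x) = (d + x) - 20 = -20 + d + x)
h = 4/221 (h = 1/(221/4) = 4/221 ≈ 0.018100)
h*(w(-3, -21) - 348) = 4*((-20 - 3 - 21) - 348)/221 = 4*(-44 - 348)/221 = (4/221)*(-392) = -1568/221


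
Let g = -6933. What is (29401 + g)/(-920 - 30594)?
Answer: -11234/15757 ≈ -0.71295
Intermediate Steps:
(29401 + g)/(-920 - 30594) = (29401 - 6933)/(-920 - 30594) = 22468/(-31514) = 22468*(-1/31514) = -11234/15757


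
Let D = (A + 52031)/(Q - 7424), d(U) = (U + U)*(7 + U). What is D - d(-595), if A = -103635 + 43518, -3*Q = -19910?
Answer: -826357191/1181 ≈ -6.9971e+5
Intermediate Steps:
Q = 19910/3 (Q = -⅓*(-19910) = 19910/3 ≈ 6636.7)
A = -60117
d(U) = 2*U*(7 + U) (d(U) = (2*U)*(7 + U) = 2*U*(7 + U))
D = 12129/1181 (D = (-60117 + 52031)/(19910/3 - 7424) = -8086/(-2362/3) = -8086*(-3/2362) = 12129/1181 ≈ 10.270)
D - d(-595) = 12129/1181 - 2*(-595)*(7 - 595) = 12129/1181 - 2*(-595)*(-588) = 12129/1181 - 1*699720 = 12129/1181 - 699720 = -826357191/1181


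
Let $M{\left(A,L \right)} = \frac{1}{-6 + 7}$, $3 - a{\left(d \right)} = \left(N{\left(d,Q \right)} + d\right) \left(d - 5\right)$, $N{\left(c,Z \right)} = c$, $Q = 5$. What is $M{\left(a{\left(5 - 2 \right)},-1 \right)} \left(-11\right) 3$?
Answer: $-33$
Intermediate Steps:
$a{\left(d \right)} = 3 - 2 d \left(-5 + d\right)$ ($a{\left(d \right)} = 3 - \left(d + d\right) \left(d - 5\right) = 3 - 2 d \left(-5 + d\right)$)
$M{\left(A,L \right)} = 1$ ($M{\left(A,L \right)} = 1^{-1} = 1$)
$M{\left(a{\left(5 - 2 \right)},-1 \right)} \left(-11\right) 3 = 1 \left(-11\right) 3 = \left(-11\right) 3 = -33$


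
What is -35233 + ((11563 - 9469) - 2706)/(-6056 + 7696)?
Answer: -14445683/410 ≈ -35233.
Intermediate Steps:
-35233 + ((11563 - 9469) - 2706)/(-6056 + 7696) = -35233 + (2094 - 2706)/1640 = -35233 - 612*1/1640 = -35233 - 153/410 = -14445683/410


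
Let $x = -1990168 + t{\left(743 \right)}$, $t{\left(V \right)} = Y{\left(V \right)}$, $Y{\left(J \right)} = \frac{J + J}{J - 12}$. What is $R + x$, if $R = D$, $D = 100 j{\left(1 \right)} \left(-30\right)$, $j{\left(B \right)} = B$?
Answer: $- \frac{1457004322}{731} \approx -1.9932 \cdot 10^{6}$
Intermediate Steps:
$Y{\left(J \right)} = \frac{2 J}{-12 + J}$
$t{\left(V \right)} = \frac{2 V}{-12 + V}$
$D = -3000$ ($D = 100 \cdot 1 \left(-30\right) = 100 \left(-30\right) = -3000$)
$x = - \frac{1454811322}{731}$ ($x = -1990168 + 2 \cdot 743 \frac{1}{-12 + 743} = -1990168 + 2 \cdot 743 \cdot \frac{1}{731} = -1990168 + \frac{1486}{731} = - \frac{1454811322}{731} \approx -1.9902 \cdot 10^{6}$)
$R = -3000$
$R + x = -3000 - \frac{1454811322}{731} = - \frac{1457004322}{731}$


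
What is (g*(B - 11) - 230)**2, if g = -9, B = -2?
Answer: 12769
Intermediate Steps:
(g*(B - 11) - 230)**2 = (-9*(-2 - 11) - 230)**2 = (-9*(-13) - 230)**2 = (117 - 230)**2 = (-113)**2 = 12769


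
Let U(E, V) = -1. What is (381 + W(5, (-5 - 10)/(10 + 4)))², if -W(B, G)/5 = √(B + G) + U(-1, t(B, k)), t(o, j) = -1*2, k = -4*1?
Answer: 2087319/14 - 1930*√770/7 ≈ 1.4144e+5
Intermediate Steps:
k = -4
t(o, j) = -2
W(B, G) = 5 - 5*√(B + G) (W(B, G) = -5*(√(B + G) - 1) = -5*(-1 + √(B + G)) = 5 - 5*√(B + G))
(381 + W(5, (-5 - 10)/(10 + 4)))² = (381 + (5 - 5*√(5 + (-5 - 10)/(10 + 4))))² = (381 + (5 - 5*√(5 - 15/14)))² = (381 + (5 - 5*√770/14))² = (386 - 5*√770/14)²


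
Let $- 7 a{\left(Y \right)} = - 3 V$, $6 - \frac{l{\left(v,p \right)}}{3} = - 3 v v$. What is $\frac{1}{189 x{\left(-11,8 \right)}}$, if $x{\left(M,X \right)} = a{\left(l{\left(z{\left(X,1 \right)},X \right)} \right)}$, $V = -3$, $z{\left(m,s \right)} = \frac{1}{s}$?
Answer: $- \frac{1}{243} \approx -0.0041152$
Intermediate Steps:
$l{\left(v,p \right)} = 18 + 9 v^{2}$ ($l{\left(v,p \right)} = 18 - 3 - 3 v v = 18 - 3 \left(- 3 v^{2}\right) = 18 + 9 v^{2}$)
$a{\left(Y \right)} = - \frac{9}{7}$ ($a{\left(Y \right)} = - \frac{\left(-3\right) \left(-3\right)}{7} = \left(- \frac{1}{7}\right) 9 = - \frac{9}{7}$)
$x{\left(M,X \right)} = - \frac{9}{7}$
$\frac{1}{189 x{\left(-11,8 \right)}} = \frac{1}{189 \left(- \frac{9}{7}\right)} = \frac{1}{-243} = - \frac{1}{243}$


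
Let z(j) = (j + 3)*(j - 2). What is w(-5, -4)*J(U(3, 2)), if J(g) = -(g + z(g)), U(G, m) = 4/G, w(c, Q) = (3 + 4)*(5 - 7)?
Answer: -196/9 ≈ -21.778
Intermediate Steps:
w(c, Q) = -14 (w(c, Q) = 7*(-2) = -14)
z(j) = (-2 + j)*(3 + j) (z(j) = (3 + j)*(-2 + j) = (-2 + j)*(3 + j))
J(g) = 6 - g² - 2*g (J(g) = -(g + (-6 + g + g²)) = -(-6 + g² + 2*g) = 6 - g² - 2*g)
w(-5, -4)*J(U(3, 2)) = -14*(6 - (4/3)² - 8/3) = -14*(6 - (4*(⅓))² - 8/3) = -14*(6 - (4/3)² - 2*4/3) = -14*(6 - 1*16/9 - 8/3) = -14*(6 - 16/9 - 8/3) = -14*14/9 = -196/9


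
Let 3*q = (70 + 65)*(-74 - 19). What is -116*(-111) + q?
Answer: 8691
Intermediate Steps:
q = -4185 (q = ((70 + 65)*(-74 - 19))/3 = (135*(-93))/3 = (⅓)*(-12555) = -4185)
-116*(-111) + q = -116*(-111) - 4185 = 12876 - 4185 = 8691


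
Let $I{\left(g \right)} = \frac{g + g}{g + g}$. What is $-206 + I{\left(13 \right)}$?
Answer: $-205$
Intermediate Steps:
$I{\left(g \right)} = 1$ ($I{\left(g \right)} = \frac{2 g}{2 g} = 2 g \frac{1}{2 g} = 1$)
$-206 + I{\left(13 \right)} = -206 + 1 = -205$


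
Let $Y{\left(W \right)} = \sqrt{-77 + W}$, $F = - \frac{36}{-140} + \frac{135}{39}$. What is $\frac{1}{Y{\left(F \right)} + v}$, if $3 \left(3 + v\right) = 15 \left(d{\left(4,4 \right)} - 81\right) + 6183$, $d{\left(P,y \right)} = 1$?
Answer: $\frac{754390}{1250811963} - \frac{i \sqrt{15171065}}{1250811963} \approx 0.00060312 - 3.114 \cdot 10^{-6} i$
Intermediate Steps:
$F = \frac{1692}{455}$ ($F = \left(-36\right) \left(- \frac{1}{140}\right) + 135 \cdot \frac{1}{39} = \frac{9}{35} + \frac{45}{13} = \frac{1692}{455} \approx 3.7187$)
$v = 1658$ ($v = -3 + \frac{15 \left(1 - 81\right) + 6183}{3} = -3 + \frac{15 \left(-80\right) + 6183}{3} = -3 + \frac{-1200 + 6183}{3} = -3 + \frac{1}{3} \cdot 4983 = -3 + 1661 = 1658$)
$\frac{1}{Y{\left(F \right)} + v} = \frac{1}{\sqrt{-77 + \frac{1692}{455}} + 1658} = \frac{1}{\sqrt{- \frac{33343}{455}} + 1658} = \frac{1}{\frac{i \sqrt{15171065}}{455} + 1658} = \frac{1}{1658 + \frac{i \sqrt{15171065}}{455}}$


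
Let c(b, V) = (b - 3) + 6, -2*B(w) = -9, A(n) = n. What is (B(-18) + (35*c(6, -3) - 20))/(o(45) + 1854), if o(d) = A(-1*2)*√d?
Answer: 61697/381904 + 599*√5/1145712 ≈ 0.16272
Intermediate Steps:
B(w) = 9/2 (B(w) = -½*(-9) = 9/2)
c(b, V) = 3 + b (c(b, V) = (-3 + b) + 6 = 3 + b)
o(d) = -2*√d (o(d) = (-1*2)*√d = -2*√d)
(B(-18) + (35*c(6, -3) - 20))/(o(45) + 1854) = (9/2 + (35*(3 + 6) - 20))/(-6*√5 + 1854) = (9/2 + (35*9 - 20))/(-6*√5 + 1854) = (9/2 + (315 - 20))/(-6*√5 + 1854) = (9/2 + 295)/(1854 - 6*√5) = 599/(2*(1854 - 6*√5))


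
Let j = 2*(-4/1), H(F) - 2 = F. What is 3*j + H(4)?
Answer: -18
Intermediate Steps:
H(F) = 2 + F
j = -8 (j = 2*(-4*1) = 2*(-4) = -8)
3*j + H(4) = 3*(-8) + (2 + 4) = -24 + 6 = -18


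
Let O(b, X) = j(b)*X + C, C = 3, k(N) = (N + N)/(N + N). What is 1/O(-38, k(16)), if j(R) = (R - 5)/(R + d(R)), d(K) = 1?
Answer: 37/154 ≈ 0.24026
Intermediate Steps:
k(N) = 1 (k(N) = (2*N)/((2*N)) = (2*N)*(1/(2*N)) = 1)
j(R) = (-5 + R)/(1 + R) (j(R) = (R - 5)/(R + 1) = (-5 + R)/(1 + R))
O(b, X) = 3 + X*(-5 + b)/(1 + b) (O(b, X) = ((-5 + b)/(1 + b))*X + 3 = X*(-5 + b)/(1 + b) + 3 = 3 + X*(-5 + b)/(1 + b))
1/O(-38, k(16)) = 1/((3 + 3*(-38) + 1*(-5 - 38))/(1 - 38)) = 1/((3 - 114 + 1*(-43))/(-37)) = 1/(-(3 - 114 - 43)/37) = 1/(-1/37*(-154)) = 1/(154/37) = 37/154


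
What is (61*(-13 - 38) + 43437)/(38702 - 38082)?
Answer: 20163/310 ≈ 65.042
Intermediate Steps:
(61*(-13 - 38) + 43437)/(38702 - 38082) = (61*(-51) + 43437)/620 = (-3111 + 43437)*(1/620) = 40326*(1/620) = 20163/310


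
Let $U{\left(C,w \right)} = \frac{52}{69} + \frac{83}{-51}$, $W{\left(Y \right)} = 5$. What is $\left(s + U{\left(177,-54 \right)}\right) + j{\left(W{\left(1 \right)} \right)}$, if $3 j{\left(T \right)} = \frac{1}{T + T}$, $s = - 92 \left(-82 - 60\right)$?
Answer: $\frac{153230861}{11730} \approx 13063.0$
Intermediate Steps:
$U{\left(C,w \right)} = - \frac{1025}{1173}$ ($U{\left(C,w \right)} = 52 \cdot \frac{1}{69} + 83 \left(- \frac{1}{51}\right) = \frac{52}{69} - \frac{83}{51} = - \frac{1025}{1173}$)
$s = 13064$ ($s = \left(-92\right) \left(-142\right) = 13064$)
$j{\left(T \right)} = \frac{1}{6 T}$ ($j{\left(T \right)} = \frac{1}{3 \left(T + T\right)} = \frac{1}{3 \cdot 2 T} = \frac{\frac{1}{2} \frac{1}{T}}{3} = \frac{1}{6 T}$)
$\left(s + U{\left(177,-54 \right)}\right) + j{\left(W{\left(1 \right)} \right)} = \left(13064 - \frac{1025}{1173}\right) + \frac{1}{6 \cdot 5} = \frac{15323047}{1173} + \frac{1}{6} \cdot \frac{1}{5} = \frac{15323047}{1173} + \frac{1}{30} = \frac{153230861}{11730}$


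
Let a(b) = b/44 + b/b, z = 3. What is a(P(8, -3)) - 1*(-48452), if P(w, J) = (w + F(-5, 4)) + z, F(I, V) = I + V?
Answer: 1065971/22 ≈ 48453.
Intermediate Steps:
P(w, J) = 2 + w (P(w, J) = (w + (-5 + 4)) + 3 = (w - 1) + 3 = (-1 + w) + 3 = 2 + w)
a(b) = 1 + b/44 (a(b) = b*(1/44) + 1 = b/44 + 1 = 1 + b/44)
a(P(8, -3)) - 1*(-48452) = (1 + (2 + 8)/44) - 1*(-48452) = (1 + (1/44)*10) + 48452 = (1 + 5/22) + 48452 = 27/22 + 48452 = 1065971/22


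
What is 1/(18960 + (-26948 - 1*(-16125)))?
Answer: 1/8137 ≈ 0.00012290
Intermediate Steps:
1/(18960 + (-26948 - 1*(-16125))) = 1/(18960 + (-26948 + 16125)) = 1/(18960 - 10823) = 1/8137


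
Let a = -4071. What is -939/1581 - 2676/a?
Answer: 45343/715139 ≈ 0.063404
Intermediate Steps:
-939/1581 - 2676/a = -939/1581 - 2676/(-4071) = -939*1/1581 - 2676*(-1/4071) = -313/527 + 892/1357 = 45343/715139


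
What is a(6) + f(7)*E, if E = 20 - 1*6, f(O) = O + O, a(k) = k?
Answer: 202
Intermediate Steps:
f(O) = 2*O
E = 14 (E = 20 - 6 = 14)
a(6) + f(7)*E = 6 + (2*7)*14 = 6 + 14*14 = 6 + 196 = 202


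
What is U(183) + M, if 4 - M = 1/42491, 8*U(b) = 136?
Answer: 892310/42491 ≈ 21.000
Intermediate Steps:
U(b) = 17 (U(b) = (1/8)*136 = 17)
M = 169963/42491 (M = 4 - 1/42491 = 169963/42491 ≈ 4.0000)
U(183) + M = 17 + 169963/42491 = 892310/42491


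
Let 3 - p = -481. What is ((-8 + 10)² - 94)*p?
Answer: -43560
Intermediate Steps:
p = 484 (p = 3 - 1*(-481) = 3 + 481 = 484)
((-8 + 10)² - 94)*p = ((-8 + 10)² - 94)*484 = (2² - 94)*484 = (4 - 94)*484 = -90*484 = -43560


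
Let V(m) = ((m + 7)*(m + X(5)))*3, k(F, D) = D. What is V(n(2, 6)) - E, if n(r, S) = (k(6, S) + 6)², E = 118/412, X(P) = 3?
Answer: 13717687/206 ≈ 66591.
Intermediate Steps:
E = 59/206 (E = 118*(1/412) = 59/206 ≈ 0.28641)
n(r, S) = (6 + S)² (n(r, S) = (S + 6)² = (6 + S)²)
V(m) = 3*(3 + m)*(7 + m) (V(m) = ((m + 7)*(m + 3))*3 = ((7 + m)*(3 + m))*3 = ((3 + m)*(7 + m))*3 = 3*(3 + m)*(7 + m))
V(n(2, 6)) - E = (63 + 3*((6 + 6)²)² + 30*(6 + 6)²) - 1*59/206 = (63 + 3*(12²)² + 30*12²) - 59/206 = (63 + 3*144² + 30*144) - 59/206 = (63 + 3*20736 + 4320) - 59/206 = (63 + 62208 + 4320) - 59/206 = 66591 - 59/206 = 13717687/206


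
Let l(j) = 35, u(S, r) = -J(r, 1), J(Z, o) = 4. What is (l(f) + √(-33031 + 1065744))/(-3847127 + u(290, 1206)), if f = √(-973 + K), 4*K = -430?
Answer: -35/3847131 - √1032713/3847131 ≈ -0.00027325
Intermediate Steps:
K = -215/2 (K = (¼)*(-430) = -215/2 ≈ -107.50)
f = I*√4322/2 (f = √(-973 - 215/2) = √(-2161/2) = I*√4322/2 ≈ 32.871*I)
u(S, r) = -4 (u(S, r) = -1*4 = -4)
(l(f) + √(-33031 + 1065744))/(-3847127 + u(290, 1206)) = (35 + √(-33031 + 1065744))/(-3847127 - 4) = (35 + √1032713)/(-3847131) = (35 + √1032713)*(-1/3847131) = -35/3847131 - √1032713/3847131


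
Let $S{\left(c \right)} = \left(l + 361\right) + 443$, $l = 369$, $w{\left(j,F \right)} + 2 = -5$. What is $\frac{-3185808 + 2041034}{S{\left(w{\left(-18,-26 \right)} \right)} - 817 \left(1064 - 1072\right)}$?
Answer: $- \frac{1144774}{7709} \approx -148.5$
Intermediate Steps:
$w{\left(j,F \right)} = -7$ ($w{\left(j,F \right)} = -2 - 5 = -7$)
$S{\left(c \right)} = 1173$ ($S{\left(c \right)} = \left(369 + 361\right) + 443 = 730 + 443 = 1173$)
$\frac{-3185808 + 2041034}{S{\left(w{\left(-18,-26 \right)} \right)} - 817 \left(1064 - 1072\right)} = \frac{-3185808 + 2041034}{1173 - 817 \left(1064 - 1072\right)} = - \frac{1144774}{1173 - -6536} = - \frac{1144774}{1173 + 6536} = - \frac{1144774}{7709}$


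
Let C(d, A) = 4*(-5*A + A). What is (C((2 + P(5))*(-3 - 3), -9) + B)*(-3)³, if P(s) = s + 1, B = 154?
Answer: -8046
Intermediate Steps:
P(s) = 1 + s
C(d, A) = -16*A (C(d, A) = 4*(-4*A) = -16*A)
(C((2 + P(5))*(-3 - 3), -9) + B)*(-3)³ = (-16*(-9) + 154)*(-3)³ = (144 + 154)*(-27) = 298*(-27) = -8046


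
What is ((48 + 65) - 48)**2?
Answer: 4225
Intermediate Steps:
((48 + 65) - 48)**2 = (113 - 48)**2 = 65**2 = 4225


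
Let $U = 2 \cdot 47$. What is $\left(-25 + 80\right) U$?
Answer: $5170$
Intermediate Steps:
$U = 94$
$\left(-25 + 80\right) U = \left(-25 + 80\right) 94 = 55 \cdot 94 = 5170$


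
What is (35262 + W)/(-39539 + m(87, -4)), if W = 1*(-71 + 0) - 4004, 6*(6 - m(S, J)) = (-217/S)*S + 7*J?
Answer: -187122/236953 ≈ -0.78970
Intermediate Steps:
m(S, J) = 253/6 - 7*J/6 (m(S, J) = 6 - ((-217/S)*S + 7*J)/6 = 6 - (-217 + 7*J)/6 = 6 + (217/6 - 7*J/6) = 253/6 - 7*J/6)
W = -4075 (W = 1*(-71) - 4004 = -71 - 4004 = -4075)
(35262 + W)/(-39539 + m(87, -4)) = (35262 - 4075)/(-39539 + (253/6 - 7/6*(-4))) = 31187/(-39539 + (253/6 + 14/3)) = 31187/(-39539 + 281/6) = 31187/(-236953/6) = 31187*(-6/236953) = -187122/236953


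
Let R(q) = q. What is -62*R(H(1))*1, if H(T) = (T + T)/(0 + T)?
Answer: -124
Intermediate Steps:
H(T) = 2 (H(T) = (2*T)/T = 2)
-62*R(H(1))*1 = -62*2*1 = -124*1 = -124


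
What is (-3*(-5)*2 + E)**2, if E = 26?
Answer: 3136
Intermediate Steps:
(-3*(-5)*2 + E)**2 = (-3*(-5)*2 + 26)**2 = (15*2 + 26)**2 = (30 + 26)**2 = 56**2 = 3136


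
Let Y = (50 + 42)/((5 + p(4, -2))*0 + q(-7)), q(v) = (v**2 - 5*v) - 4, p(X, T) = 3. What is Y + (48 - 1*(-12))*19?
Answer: 22823/20 ≈ 1141.2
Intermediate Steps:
q(v) = -4 + v**2 - 5*v
Y = 23/20 (Y = (50 + 42)/((5 + 3)*0 + (-4 + (-7)**2 - 5*(-7))) = 92/(8*0 + (-4 + 49 + 35)) = 92/(0 + 80) = 92/80 = 92*(1/80) = 23/20 ≈ 1.1500)
Y + (48 - 1*(-12))*19 = 23/20 + (48 - 1*(-12))*19 = 23/20 + (48 + 12)*19 = 23/20 + 60*19 = 23/20 + 1140 = 22823/20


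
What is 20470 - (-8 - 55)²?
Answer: 16501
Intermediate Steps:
20470 - (-8 - 55)² = 20470 - 1*(-63)² = 20470 - 1*3969 = 20470 - 3969 = 16501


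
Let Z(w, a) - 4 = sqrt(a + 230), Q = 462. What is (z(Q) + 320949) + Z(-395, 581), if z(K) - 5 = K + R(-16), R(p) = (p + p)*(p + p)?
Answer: 322444 + sqrt(811) ≈ 3.2247e+5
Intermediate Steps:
R(p) = 4*p**2 (R(p) = (2*p)*(2*p) = 4*p**2)
Z(w, a) = 4 + sqrt(230 + a) (Z(w, a) = 4 + sqrt(a + 230) = 4 + sqrt(230 + a))
z(K) = 1029 + K (z(K) = 5 + (K + 4*(-16)**2) = 5 + (K + 4*256) = 5 + (K + 1024) = 5 + (1024 + K) = 1029 + K)
(z(Q) + 320949) + Z(-395, 581) = ((1029 + 462) + 320949) + (4 + sqrt(230 + 581)) = (1491 + 320949) + (4 + sqrt(811)) = 322440 + (4 + sqrt(811)) = 322444 + sqrt(811)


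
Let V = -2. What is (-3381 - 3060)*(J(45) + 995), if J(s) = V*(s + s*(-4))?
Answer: -8147865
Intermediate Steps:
J(s) = 6*s (J(s) = -2*(s + s*(-4)) = -2*(s - 4*s) = -(-6)*s = 6*s)
(-3381 - 3060)*(J(45) + 995) = (-3381 - 3060)*(6*45 + 995) = -6441*(270 + 995) = -6441*1265 = -8147865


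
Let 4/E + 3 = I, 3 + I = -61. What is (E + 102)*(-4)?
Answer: -27320/67 ≈ -407.76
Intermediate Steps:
I = -64 (I = -3 - 61 = -64)
E = -4/67 (E = 4/(-3 - 64) = 4/(-67) = 4*(-1/67) = -4/67 ≈ -0.059702)
(E + 102)*(-4) = (-4/67 + 102)*(-4) = (6830/67)*(-4) = -27320/67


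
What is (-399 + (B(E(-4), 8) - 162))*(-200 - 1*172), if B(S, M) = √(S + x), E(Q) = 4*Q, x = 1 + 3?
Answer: 208692 - 744*I*√3 ≈ 2.0869e+5 - 1288.6*I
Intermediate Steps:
x = 4
B(S, M) = √(4 + S) (B(S, M) = √(S + 4) = √(4 + S))
(-399 + (B(E(-4), 8) - 162))*(-200 - 1*172) = (-399 + (√(4 + 4*(-4)) - 162))*(-200 - 1*172) = (-399 + (√(4 - 16) - 162))*(-200 - 172) = (-399 + (√(-12) - 162))*(-372) = (-399 + (2*I*√3 - 162))*(-372) = (-399 + (-162 + 2*I*√3))*(-372) = (-561 + 2*I*√3)*(-372) = 208692 - 744*I*√3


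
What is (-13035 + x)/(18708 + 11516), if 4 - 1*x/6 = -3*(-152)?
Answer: -15747/30224 ≈ -0.52101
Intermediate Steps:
x = -2712 (x = 24 - (-18)*(-152) = 24 - 6*456 = 24 - 2736 = -2712)
(-13035 + x)/(18708 + 11516) = (-13035 - 2712)/(18708 + 11516) = -15747/30224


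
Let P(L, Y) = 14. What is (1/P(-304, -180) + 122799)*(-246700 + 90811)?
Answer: -268002342243/14 ≈ -1.9143e+10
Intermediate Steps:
(1/P(-304, -180) + 122799)*(-246700 + 90811) = (1/14 + 122799)*(-246700 + 90811) = (1/14 + 122799)*(-155889) = (1719187/14)*(-155889) = -268002342243/14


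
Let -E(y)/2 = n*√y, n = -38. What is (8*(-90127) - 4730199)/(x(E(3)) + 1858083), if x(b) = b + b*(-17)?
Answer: -3376269973615/1150822666307 - 6628677440*√3/3452467998921 ≈ -2.9371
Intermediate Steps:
E(y) = 76*√y (E(y) = -(-76)*√y = 76*√y)
x(b) = -16*b (x(b) = b - 17*b = -16*b)
(8*(-90127) - 4730199)/(x(E(3)) + 1858083) = (8*(-90127) - 4730199)/(-1216*√3 + 1858083) = (-721016 - 4730199)/(-1216*√3 + 1858083) = -5451215/(1858083 - 1216*√3)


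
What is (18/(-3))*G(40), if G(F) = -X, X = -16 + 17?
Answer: 6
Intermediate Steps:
X = 1
G(F) = -1 (G(F) = -1*1 = -1)
(18/(-3))*G(40) = (18/(-3))*(-1) = (18*(-⅓))*(-1) = -6*(-1) = 6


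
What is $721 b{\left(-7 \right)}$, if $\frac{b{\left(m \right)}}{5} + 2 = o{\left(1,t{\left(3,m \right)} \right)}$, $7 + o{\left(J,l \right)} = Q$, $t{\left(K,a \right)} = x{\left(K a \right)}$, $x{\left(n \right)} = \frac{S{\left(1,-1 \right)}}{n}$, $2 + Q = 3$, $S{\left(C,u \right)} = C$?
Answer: $-28840$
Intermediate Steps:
$Q = 1$ ($Q = -2 + 3 = 1$)
$x{\left(n \right)} = \frac{1}{n}$ ($x{\left(n \right)} = 1 \frac{1}{n} = \frac{1}{n}$)
$t{\left(K,a \right)} = \frac{1}{K a}$
$o{\left(J,l \right)} = -6$ ($o{\left(J,l \right)} = -7 + 1 = -6$)
$b{\left(m \right)} = -40$ ($b{\left(m \right)} = -10 + 5 \left(-6\right) = -10 - 30 = -40$)
$721 b{\left(-7 \right)} = 721 \left(-40\right) = -28840$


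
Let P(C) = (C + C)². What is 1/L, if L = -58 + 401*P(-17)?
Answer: 1/463498 ≈ 2.1575e-6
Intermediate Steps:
P(C) = 4*C² (P(C) = (2*C)² = 4*C²)
L = 463498 (L = -58 + 401*(4*(-17)²) = -58 + 401*(4*289) = -58 + 401*1156 = -58 + 463556 = 463498)
1/L = 1/463498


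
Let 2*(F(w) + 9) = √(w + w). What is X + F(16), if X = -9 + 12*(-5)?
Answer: -78 + 2*√2 ≈ -75.172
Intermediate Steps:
F(w) = -9 + √2*√w/2 (F(w) = -9 + √(w + w)/2 = -9 + √(2*w)/2 = -9 + (√2*√w)/2 = -9 + √2*√w/2)
X = -69 (X = -9 - 60 = -69)
X + F(16) = -69 + (-9 + √2*√16/2) = -69 + (-9 + (½)*√2*4) = -69 + (-9 + 2*√2) = -78 + 2*√2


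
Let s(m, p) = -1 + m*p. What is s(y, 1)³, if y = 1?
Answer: 0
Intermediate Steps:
s(y, 1)³ = (-1 + 1*1)³ = (-1 + 1)³ = 0³ = 0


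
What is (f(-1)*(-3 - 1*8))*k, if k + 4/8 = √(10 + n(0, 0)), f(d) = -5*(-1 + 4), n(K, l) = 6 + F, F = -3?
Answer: -165/2 + 165*√13 ≈ 512.42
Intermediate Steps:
n(K, l) = 3 (n(K, l) = 6 - 3 = 3)
f(d) = -15 (f(d) = -5*3 = -15)
k = -½ + √13 (k = -½ + √(10 + 3) = -½ + √13 ≈ 3.1056)
(f(-1)*(-3 - 1*8))*k = (-15*(-3 - 1*8))*(-½ + √13) = (-15*(-3 - 8))*(-½ + √13) = (-15*(-11))*(-½ + √13) = 165*(-½ + √13) = -165/2 + 165*√13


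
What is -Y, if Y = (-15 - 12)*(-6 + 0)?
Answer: -162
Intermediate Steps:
Y = 162 (Y = -27*(-6) = 162)
-Y = -1*162 = -162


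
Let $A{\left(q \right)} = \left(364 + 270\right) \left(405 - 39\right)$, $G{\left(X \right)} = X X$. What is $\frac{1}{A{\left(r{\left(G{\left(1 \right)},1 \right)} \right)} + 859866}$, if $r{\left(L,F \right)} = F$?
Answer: $\frac{1}{1091910} \approx 9.1583 \cdot 10^{-7}$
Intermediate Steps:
$G{\left(X \right)} = X^{2}$
$A{\left(q \right)} = 232044$ ($A{\left(q \right)} = 634 \cdot 366 = 232044$)
$\frac{1}{A{\left(r{\left(G{\left(1 \right)},1 \right)} \right)} + 859866} = \frac{1}{232044 + 859866} = \frac{1}{1091910}$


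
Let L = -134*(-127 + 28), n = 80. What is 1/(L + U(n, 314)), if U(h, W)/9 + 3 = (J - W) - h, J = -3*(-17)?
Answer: 1/10152 ≈ 9.8503e-5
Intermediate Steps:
L = 13266 (L = -134*(-99) = 13266)
J = 51
U(h, W) = 432 - 9*W - 9*h (U(h, W) = -27 + 9*((51 - W) - h) = -27 + 9*(51 - W - h) = -27 + (459 - 9*W - 9*h) = 432 - 9*W - 9*h)
1/(L + U(n, 314)) = 1/(13266 + (432 - 9*314 - 9*80)) = 1/(13266 + (432 - 2826 - 720)) = 1/(13266 - 3114) = 1/10152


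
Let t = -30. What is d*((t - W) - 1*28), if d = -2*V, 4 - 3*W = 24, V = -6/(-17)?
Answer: 616/17 ≈ 36.235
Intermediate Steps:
V = 6/17 (V = -6*(-1/17) = 6/17 ≈ 0.35294)
W = -20/3 (W = 4/3 - 1/3*24 = 4/3 - 8 = -20/3 ≈ -6.6667)
d = -12/17 (d = -2*6/17 = -12/17 ≈ -0.70588)
d*((t - W) - 1*28) = -12*((-30 - 1*(-20/3)) - 1*28)/17 = -12*((-30 + 20/3) - 28)/17 = -12*(-70/3 - 28)/17 = -12/17*(-154/3) = 616/17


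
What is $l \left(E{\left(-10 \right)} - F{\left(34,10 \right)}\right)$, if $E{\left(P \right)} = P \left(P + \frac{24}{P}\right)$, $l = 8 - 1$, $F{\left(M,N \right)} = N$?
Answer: $798$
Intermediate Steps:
$l = 7$
$l \left(E{\left(-10 \right)} - F{\left(34,10 \right)}\right) = 7 \left(\left(24 + \left(-10\right)^{2}\right) - 10\right) = 7 \left(\left(24 + 100\right) - 10\right) = 7 \left(124 - 10\right) = 7 \cdot 114 = 798$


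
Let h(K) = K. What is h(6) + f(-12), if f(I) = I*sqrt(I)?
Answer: 6 - 24*I*sqrt(3) ≈ 6.0 - 41.569*I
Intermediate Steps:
f(I) = I**(3/2)
h(6) + f(-12) = 6 + (-12)**(3/2) = 6 - 24*I*sqrt(3)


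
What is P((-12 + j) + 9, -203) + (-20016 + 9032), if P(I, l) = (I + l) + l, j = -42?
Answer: -11435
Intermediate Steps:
P(I, l) = I + 2*l
P((-12 + j) + 9, -203) + (-20016 + 9032) = (((-12 - 42) + 9) + 2*(-203)) + (-20016 + 9032) = ((-54 + 9) - 406) - 10984 = (-45 - 406) - 10984 = -451 - 10984 = -11435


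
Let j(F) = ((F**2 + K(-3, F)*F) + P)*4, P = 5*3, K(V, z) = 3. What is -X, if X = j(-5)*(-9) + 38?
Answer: 862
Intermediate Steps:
P = 15
j(F) = 60 + 4*F**2 + 12*F (j(F) = ((F**2 + 3*F) + 15)*4 = (15 + F**2 + 3*F)*4 = 60 + 4*F**2 + 12*F)
X = -862 (X = (60 + 4*(-5)**2 + 12*(-5))*(-9) + 38 = (60 + 4*25 - 60)*(-9) + 38 = (60 + 100 - 60)*(-9) + 38 = 100*(-9) + 38 = -900 + 38 = -862)
-X = -1*(-862) = 862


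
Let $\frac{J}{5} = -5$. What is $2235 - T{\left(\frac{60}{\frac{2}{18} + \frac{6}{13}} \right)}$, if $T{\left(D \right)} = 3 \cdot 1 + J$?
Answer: $2257$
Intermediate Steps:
$J = -25$ ($J = 5 \left(-5\right) = -25$)
$T{\left(D \right)} = -22$ ($T{\left(D \right)} = 3 \cdot 1 - 25 = 3 - 25 = -22$)
$2235 - T{\left(\frac{60}{\frac{2}{18} + \frac{6}{13}} \right)} = 2235 - -22 = 2235 + 22 = 2257$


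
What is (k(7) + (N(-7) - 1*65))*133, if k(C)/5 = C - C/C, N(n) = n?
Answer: -5586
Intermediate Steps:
k(C) = -5 + 5*C (k(C) = 5*(C - C/C) = 5*(C - 1*1) = 5*(C - 1) = 5*(-1 + C) = -5 + 5*C)
(k(7) + (N(-7) - 1*65))*133 = ((-5 + 5*7) + (-7 - 1*65))*133 = ((-5 + 35) + (-7 - 65))*133 = (30 - 72)*133 = -42*133 = -5586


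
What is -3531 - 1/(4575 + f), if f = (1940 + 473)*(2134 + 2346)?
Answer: -38187111766/10814815 ≈ -3531.0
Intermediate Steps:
f = 10810240 (f = 2413*4480 = 10810240)
-3531 - 1/(4575 + f) = -3531 - 1/(4575 + 10810240) = -3531 - 1/10814815 = -38187111766/10814815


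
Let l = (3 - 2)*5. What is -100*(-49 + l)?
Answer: 4400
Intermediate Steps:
l = 5 (l = 1*5 = 5)
-100*(-49 + l) = -100*(-49 + 5) = -100*(-44) = 4400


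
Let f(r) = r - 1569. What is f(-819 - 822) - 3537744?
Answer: -3540954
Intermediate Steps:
f(r) = -1569 + r
f(-819 - 822) - 3537744 = (-1569 + (-819 - 822)) - 3537744 = (-1569 - 1641) - 3537744 = -3210 - 3537744 = -3540954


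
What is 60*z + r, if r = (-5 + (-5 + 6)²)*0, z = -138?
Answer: -8280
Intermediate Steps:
r = 0 (r = (-5 + 1²)*0 = (-5 + 1)*0 = -4*0 = 0)
60*z + r = 60*(-138) + 0 = -8280 + 0 = -8280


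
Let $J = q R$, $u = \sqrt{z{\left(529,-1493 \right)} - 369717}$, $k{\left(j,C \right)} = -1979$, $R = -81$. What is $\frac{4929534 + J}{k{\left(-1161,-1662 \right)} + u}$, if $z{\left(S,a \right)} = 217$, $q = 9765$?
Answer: $- \frac{2730076017}{1428647} - \frac{13795230 i \sqrt{3695}}{1428647} \approx -1911.0 - 586.96 i$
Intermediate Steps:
$u = 10 i \sqrt{3695}$ ($u = \sqrt{217 - 369717} = \sqrt{-369500} = 10 i \sqrt{3695} \approx 607.87 i$)
$J = -790965$ ($J = 9765 \left(-81\right) = -790965$)
$\frac{4929534 + J}{k{\left(-1161,-1662 \right)} + u} = \frac{4929534 - 790965}{-1979 + 10 i \sqrt{3695}} = \frac{4138569}{-1979 + 10 i \sqrt{3695}}$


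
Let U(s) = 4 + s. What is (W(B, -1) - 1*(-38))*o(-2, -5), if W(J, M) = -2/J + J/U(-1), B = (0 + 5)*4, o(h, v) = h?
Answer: -1337/15 ≈ -89.133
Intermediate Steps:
B = 20 (B = 5*4 = 20)
W(J, M) = -2/J + J/3 (W(J, M) = -2/J + J/(4 - 1) = -2/J + J/3)
(W(B, -1) - 1*(-38))*o(-2, -5) = ((-2/20 + (⅓)*20) - 1*(-38))*(-2) = ((-2*1/20 + 20/3) + 38)*(-2) = ((-⅒ + 20/3) + 38)*(-2) = (197/30 + 38)*(-2) = (1337/30)*(-2) = -1337/15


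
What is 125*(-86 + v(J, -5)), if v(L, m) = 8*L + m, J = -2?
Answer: -13375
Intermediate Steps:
v(L, m) = m + 8*L
125*(-86 + v(J, -5)) = 125*(-86 + (-5 + 8*(-2))) = 125*(-86 + (-5 - 16)) = 125*(-86 - 21) = 125*(-107) = -13375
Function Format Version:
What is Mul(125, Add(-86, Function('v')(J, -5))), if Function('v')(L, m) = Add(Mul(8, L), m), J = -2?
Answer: -13375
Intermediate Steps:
Function('v')(L, m) = Add(m, Mul(8, L))
Mul(125, Add(-86, Function('v')(J, -5))) = Mul(125, Add(-86, Add(-5, Mul(8, -2)))) = Mul(125, Add(-86, Add(-5, -16))) = Mul(125, Add(-86, -21)) = Mul(125, -107) = -13375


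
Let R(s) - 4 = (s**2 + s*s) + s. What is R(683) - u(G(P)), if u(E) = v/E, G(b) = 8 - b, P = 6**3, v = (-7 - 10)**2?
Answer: 194202609/208 ≈ 9.3367e+5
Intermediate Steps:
v = 289 (v = (-17)**2 = 289)
P = 216
u(E) = 289/E
R(s) = 4 + s + 2*s**2 (R(s) = 4 + ((s**2 + s*s) + s) = 4 + ((s**2 + s**2) + s) = 4 + (2*s**2 + s) = 4 + (s + 2*s**2) = 4 + s + 2*s**2)
R(683) - u(G(P)) = (4 + 683 + 2*683**2) - 289/(8 - 1*216) = (4 + 683 + 2*466489) - 289/(8 - 216) = (4 + 683 + 932978) - 289/(-208) = 933665 - 289*(-1)/208 = 933665 - 1*(-289/208) = 933665 + 289/208 = 194202609/208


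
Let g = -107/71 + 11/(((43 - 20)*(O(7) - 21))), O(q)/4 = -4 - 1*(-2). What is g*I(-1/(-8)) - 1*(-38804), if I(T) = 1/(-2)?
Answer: 1837677103/47357 ≈ 38805.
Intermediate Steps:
O(q) = -8 (O(q) = 4*(-4 - 1*(-2)) = 4*(-4 + 2) = 4*(-2) = -8)
I(T) = -1/2 (I(T) = 1*(-1/2) = -1/2)
g = -72150/47357 (g = -107/71 + 11/(((43 - 20)*(-8 - 21))) = -107*1/71 + 11/((23*(-29))) = -107/71 + 11/(-667) = -107/71 + 11*(-1/667) = -107/71 - 11/667 = -72150/47357 ≈ -1.5235)
g*I(-1/(-8)) - 1*(-38804) = -72150/47357*(-1/2) - 1*(-38804) = 36075/47357 + 38804 = 1837677103/47357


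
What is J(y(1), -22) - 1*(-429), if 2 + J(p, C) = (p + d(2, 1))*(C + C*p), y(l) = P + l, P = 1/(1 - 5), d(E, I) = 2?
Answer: 2569/8 ≈ 321.13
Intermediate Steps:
P = -¼ (P = 1/(-4) = -¼ ≈ -0.25000)
y(l) = -¼ + l
J(p, C) = -2 + (2 + p)*(C + C*p) (J(p, C) = -2 + (p + 2)*(C + C*p) = -2 + (2 + p)*(C + C*p))
J(y(1), -22) - 1*(-429) = (-2 + 2*(-22) - 22*(-¼ + 1)² + 3*(-22)*(-¼ + 1)) - 1*(-429) = (-2 - 44 - 22*(¾)² + 3*(-22)*(¾)) + 429 = (-2 - 44 - 22*9/16 - 99/2) + 429 = (-2 - 44 - 99/8 - 99/2) + 429 = -863/8 + 429 = 2569/8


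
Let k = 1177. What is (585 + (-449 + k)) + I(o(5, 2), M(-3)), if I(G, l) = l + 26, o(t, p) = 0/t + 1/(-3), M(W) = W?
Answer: 1336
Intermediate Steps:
o(t, p) = -⅓ (o(t, p) = 0 + 1*(-⅓) = 0 - ⅓ = -⅓)
I(G, l) = 26 + l
(585 + (-449 + k)) + I(o(5, 2), M(-3)) = (585 + (-449 + 1177)) + (26 - 3) = (585 + 728) + 23 = 1313 + 23 = 1336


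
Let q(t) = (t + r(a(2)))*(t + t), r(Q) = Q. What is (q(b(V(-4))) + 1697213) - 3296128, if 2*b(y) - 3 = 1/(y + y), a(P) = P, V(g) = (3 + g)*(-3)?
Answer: -115121063/72 ≈ -1.5989e+6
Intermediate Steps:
V(g) = -9 - 3*g
b(y) = 3/2 + 1/(4*y) (b(y) = 3/2 + 1/(2*(y + y)) = 3/2 + 1/(2*((2*y))) = 3/2 + (1/(2*y))/2 = 3/2 + 1/(4*y))
q(t) = 2*t*(2 + t) (q(t) = (t + 2)*(t + t) = (2 + t)*(2*t) = 2*t*(2 + t))
(q(b(V(-4))) + 1697213) - 3296128 = (2*((1 + 6*(-9 - 3*(-4)))/(4*(-9 - 3*(-4))))*(2 + (1 + 6*(-9 - 3*(-4)))/(4*(-9 - 3*(-4)))) + 1697213) - 3296128 = (2*((1 + 6*(-9 + 12))/(4*(-9 + 12)))*(2 + (1 + 6*(-9 + 12))/(4*(-9 + 12))) + 1697213) - 3296128 = (2*((¼)*(1 + 6*3)/3)*(2 + (¼)*(1 + 6*3)/3) + 1697213) - 3296128 = (2*((¼)*(⅓)*(1 + 18))*(2 + (¼)*(⅓)*(1 + 18)) + 1697213) - 3296128 = (2*((¼)*(⅓)*19)*(2 + (¼)*(⅓)*19) + 1697213) - 3296128 = (2*(19/12)*(2 + 19/12) + 1697213) - 3296128 = (2*(19/12)*(43/12) + 1697213) - 3296128 = (817/72 + 1697213) - 3296128 = 122200153/72 - 3296128 = -115121063/72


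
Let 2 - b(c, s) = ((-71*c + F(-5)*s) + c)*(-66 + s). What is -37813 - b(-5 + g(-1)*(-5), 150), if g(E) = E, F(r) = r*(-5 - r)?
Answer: -37815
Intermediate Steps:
b(c, s) = 2 + 70*c*(-66 + s) (b(c, s) = 2 - ((-71*c + (-1*(-5)*(5 - 5))*s) + c)*(-66 + s) = 2 - ((-71*c + (-1*(-5)*0)*s) + c)*(-66 + s) = 2 - ((-71*c + 0*s) + c)*(-66 + s) = 2 - ((-71*c + 0) + c)*(-66 + s) = 2 - (-71*c + c)*(-66 + s) = 2 - (-70*c)*(-66 + s) = 2 - (-70)*c*(-66 + s) = 2 + 70*c*(-66 + s))
-37813 - b(-5 + g(-1)*(-5), 150) = -37813 - (2 - 4620*(-5 - 1*(-5)) + 70*(-5 - 1*(-5))*150) = -37813 - (2 - 4620*(-5 + 5) + 70*(-5 + 5)*150) = -37813 - (2 - 4620*0 + 70*0*150) = -37813 - (2 + 0 + 0) = -37813 - 1*2 = -37813 - 2 = -37815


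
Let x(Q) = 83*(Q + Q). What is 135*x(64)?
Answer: 1434240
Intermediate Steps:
x(Q) = 166*Q (x(Q) = 83*(2*Q) = 166*Q)
135*x(64) = 135*(166*64) = 135*10624 = 1434240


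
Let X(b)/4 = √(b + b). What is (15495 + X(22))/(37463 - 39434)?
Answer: -5165/657 - 8*√11/1971 ≈ -7.8750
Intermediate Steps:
X(b) = 4*√2*√b (X(b) = 4*√(b + b) = 4*√(2*b) = 4*(√2*√b) = 4*√2*√b)
(15495 + X(22))/(37463 - 39434) = (15495 + 4*√2*√22)/(37463 - 39434) = (15495 + 8*√11)/(-1971) = (15495 + 8*√11)*(-1/1971) = -5165/657 - 8*√11/1971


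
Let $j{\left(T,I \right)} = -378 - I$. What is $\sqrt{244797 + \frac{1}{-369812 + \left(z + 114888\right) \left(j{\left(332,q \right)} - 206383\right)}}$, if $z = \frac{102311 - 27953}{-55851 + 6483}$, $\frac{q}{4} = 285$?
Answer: $\frac{\sqrt{32716088198003591473451113590313}}{11560527191771} \approx 494.77$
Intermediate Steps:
$q = 1140$ ($q = 4 \cdot 285 = 1140$)
$z = - \frac{729}{484}$ ($z = \frac{74358}{-49368} = 74358 \left(- \frac{1}{49368}\right) = - \frac{729}{484} \approx -1.5062$)
$\sqrt{244797 + \frac{1}{-369812 + \left(z + 114888\right) \left(j{\left(332,q \right)} - 206383\right)}} = \sqrt{244797 + \frac{1}{-369812 + \left(- \frac{729}{484} + 114888\right) \left(\left(-378 - 1140\right) - 206383\right)}} = \sqrt{244797 + \frac{1}{-369812 + \frac{55605063 \left(\left(-378 - 1140\right) - 206383\right)}{484}}} = \sqrt{244797 + \frac{1}{-369812 + \frac{55605063 \left(-1518 - 206383\right)}{484}}} = \sqrt{244797 + \frac{1}{-369812 + \frac{55605063}{484} \left(-207901\right)}} = \sqrt{244797 + \frac{1}{-369812 - \frac{11560348202763}{484}}} = \sqrt{244797 + \frac{1}{- \frac{11560527191771}{484}}} = \sqrt{244797 - \frac{484}{11560527191771}} = \sqrt{\frac{2829982374963965003}{11560527191771}} = \frac{\sqrt{32716088198003591473451113590313}}{11560527191771}$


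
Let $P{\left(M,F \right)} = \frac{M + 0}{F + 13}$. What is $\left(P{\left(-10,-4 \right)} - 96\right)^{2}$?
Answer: $\frac{763876}{81} \approx 9430.6$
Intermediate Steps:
$P{\left(M,F \right)} = \frac{M}{13 + F}$
$\left(P{\left(-10,-4 \right)} - 96\right)^{2} = \left(- \frac{10}{13 - 4} - 96\right)^{2} = \left(- \frac{10}{9} - 96\right)^{2} = \left(- \frac{874}{9}\right)^{2} = \frac{763876}{81}$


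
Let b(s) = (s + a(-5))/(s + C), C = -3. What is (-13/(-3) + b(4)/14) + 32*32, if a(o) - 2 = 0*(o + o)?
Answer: 21604/21 ≈ 1028.8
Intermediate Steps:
a(o) = 2 (a(o) = 2 + 0*(o + o) = 2 + 0*(2*o) = 2 + 0 = 2)
b(s) = (2 + s)/(-3 + s) (b(s) = (s + 2)/(s - 3) = (2 + s)/(-3 + s))
(-13/(-3) + b(4)/14) + 32*32 = (-13/(-3) + ((2 + 4)/(-3 + 4))/14) + 32*32 = (-13*(-1/3) + (6/1)*(1/14)) + 1024 = (13/3 + (1*6)*(1/14)) + 1024 = (13/3 + 6*(1/14)) + 1024 = (13/3 + 3/7) + 1024 = 100/21 + 1024 = 21604/21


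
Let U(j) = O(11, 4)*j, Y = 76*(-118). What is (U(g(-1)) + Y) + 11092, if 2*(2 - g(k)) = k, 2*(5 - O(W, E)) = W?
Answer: 8491/4 ≈ 2122.8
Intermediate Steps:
O(W, E) = 5 - W/2
Y = -8968
g(k) = 2 - k/2
U(j) = -j/2 (U(j) = (5 - ½*11)*j = (5 - 11/2)*j = -j/2)
(U(g(-1)) + Y) + 11092 = (-(2 - ½*(-1))/2 - 8968) + 11092 = (-(2 + ½)/2 - 8968) + 11092 = (-½*5/2 - 8968) + 11092 = (-5/4 - 8968) + 11092 = -35877/4 + 11092 = 8491/4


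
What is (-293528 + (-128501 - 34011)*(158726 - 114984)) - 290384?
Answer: -7109183816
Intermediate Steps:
(-293528 + (-128501 - 34011)*(158726 - 114984)) - 290384 = (-293528 - 162512*43742) - 290384 = (-293528 - 7108599904) - 290384 = -7108893432 - 290384 = -7109183816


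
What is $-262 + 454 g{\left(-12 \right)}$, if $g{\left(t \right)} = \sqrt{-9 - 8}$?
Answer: $-262 + 454 i \sqrt{17} \approx -262.0 + 1871.9 i$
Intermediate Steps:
$g{\left(t \right)} = i \sqrt{17}$ ($g{\left(t \right)} = \sqrt{-17} = i \sqrt{17}$)
$-262 + 454 g{\left(-12 \right)} = -262 + 454 i \sqrt{17}$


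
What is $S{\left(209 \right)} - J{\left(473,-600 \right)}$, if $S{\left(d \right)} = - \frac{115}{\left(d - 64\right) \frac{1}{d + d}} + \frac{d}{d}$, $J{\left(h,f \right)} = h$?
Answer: $- \frac{23302}{29} \approx -803.52$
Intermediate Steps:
$S{\left(d \right)} = 1 - \frac{230 d}{-64 + d}$ ($S{\left(d \right)} = - \frac{115}{\left(-64 + d\right) \frac{1}{2 d}} + 1 = - \frac{115}{\frac{1}{2} \frac{1}{d} \left(-64 + d\right)} + 1 = - 115 \frac{2 d}{-64 + d} + 1 = - \frac{230 d}{-64 + d} + 1 = 1 - \frac{230 d}{-64 + d}$)
$S{\left(209 \right)} - J{\left(473,-600 \right)} = \frac{-64 - 47861}{-64 + 209} - 473 = \frac{-64 - 47861}{145} - 473 = \frac{1}{145} \left(-47925\right) - 473 = - \frac{9585}{29} - 473 = - \frac{23302}{29}$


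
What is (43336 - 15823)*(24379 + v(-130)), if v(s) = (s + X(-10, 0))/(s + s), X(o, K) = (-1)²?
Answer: 174395800197/260 ≈ 6.7075e+8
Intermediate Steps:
X(o, K) = 1
v(s) = (1 + s)/(2*s) (v(s) = (s + 1)/(s + s) = (1 + s)/((2*s)) = (1 + s)*(1/(2*s)) = (1 + s)/(2*s))
(43336 - 15823)*(24379 + v(-130)) = (43336 - 15823)*(24379 + (½)*(1 - 130)/(-130)) = 27513*(24379 + (½)*(-1/130)*(-129)) = 27513*(24379 + 129/260) = 27513*(6338669/260) = 174395800197/260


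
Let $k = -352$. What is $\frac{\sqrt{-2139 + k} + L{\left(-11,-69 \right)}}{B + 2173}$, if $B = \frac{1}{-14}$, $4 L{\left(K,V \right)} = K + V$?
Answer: $- \frac{280}{30421} + \frac{14 i \sqrt{2491}}{30421} \approx -0.0092042 + 0.022969 i$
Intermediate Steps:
$L{\left(K,V \right)} = \frac{K}{4} + \frac{V}{4}$ ($L{\left(K,V \right)} = \frac{K + V}{4} = \frac{K}{4} + \frac{V}{4}$)
$B = - \frac{1}{14} \approx -0.071429$
$\frac{\sqrt{-2139 + k} + L{\left(-11,-69 \right)}}{B + 2173} = \frac{\sqrt{-2139 - 352} + \left(\frac{1}{4} \left(-11\right) + \frac{1}{4} \left(-69\right)\right)}{- \frac{1}{14} + 2173} = \frac{\sqrt{-2491} - 20}{\frac{30421}{14}} = \left(i \sqrt{2491} - 20\right) \frac{14}{30421} = \left(-20 + i \sqrt{2491}\right) \frac{14}{30421} = - \frac{280}{30421} + \frac{14 i \sqrt{2491}}{30421}$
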